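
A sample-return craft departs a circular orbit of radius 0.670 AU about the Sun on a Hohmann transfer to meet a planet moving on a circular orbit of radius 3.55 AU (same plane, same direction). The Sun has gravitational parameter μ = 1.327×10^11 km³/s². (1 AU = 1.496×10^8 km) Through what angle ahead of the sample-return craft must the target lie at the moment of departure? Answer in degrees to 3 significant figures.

In km: r₁ = 0.670 × 1.496×10^8 = 1.00232×10^8 km; r₂ = 3.55 × 1.496×10^8 = 5.3108×10^8 km.
Semi-major axis of the transfer orbit: a_t = (1.00232×10^8 + 5.3108×10^8)/2 = 3.15656×10^8 km.
The half-period of the transfer ellipse is t = π√(a_t³/μ) = 4.83655×10^7 s.
Target angular speed ω₂ = √(μ/r₂³) = 2.97643×10^-8 rad/s.
Angle swept by the target during transfer: ω₂·t = 1.4396 rad = 82.48°.
Arrival is 180° from departure on the ellipse, so φ = 180° − 82.48° = 97.5°.

φ = 97.5°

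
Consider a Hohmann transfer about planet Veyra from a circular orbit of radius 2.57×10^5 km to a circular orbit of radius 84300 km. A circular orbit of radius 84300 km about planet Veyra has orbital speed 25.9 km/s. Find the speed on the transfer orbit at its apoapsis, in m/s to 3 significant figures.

v = 10400 m/s

From the circular-orbit relation v² = μ/r at r = 84300 km: μ = v²r = (25.9)² × 84300 = 5.65493×10^7 km³/s².
Semi-major axis of the transfer orbit: a_t = (2.570×10^5 + 84300)/2 = 1.7065×10^5 km.
The apoapsis of the transfer ellipse is at r = 2.570×10^5 km.
Vis-viva: v = √[μ(2/r − 1/a_t)] = √[5.65493×10^7 × (2/2.570×10^5 − 1/1.7065×10^5)] = 10.43 km/s.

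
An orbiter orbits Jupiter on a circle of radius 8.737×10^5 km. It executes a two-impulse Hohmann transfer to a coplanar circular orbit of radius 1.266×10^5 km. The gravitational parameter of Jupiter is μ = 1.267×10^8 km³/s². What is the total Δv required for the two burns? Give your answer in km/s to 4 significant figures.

Δv = 16.16 km/s

Transfer-ellipse semi-major axis a_t = (r₁ + r₂)/2 = (8.737×10^5 + 1.266×10^5)/2 = 5.0015×10^5 km.
At r₁ the circular-orbit speed is v₁ = √(μ/r₁) = 12.0422 km/s.
On the transfer ellipse at r₁, vis-viva gives v_a = √[μ(2/r₁ − 1/a_t)] = 6.05862 km/s.
First burn Δv₁ = |v_a − v₁| = 5.984 km/s.
Circular speed at r₂: v₂ = √(μ/r₂) = 31.635 km/s.
Transfer-orbit speed at r₂: v_p = √[μ(2/r₂ − 1/a_t)] = 41.812 km/s.
Second burn Δv₂ = |v₂ − v_p| = 10.18 km/s.
Δv = Δv₁ + Δv₂ = 5.984 + 10.18 = 16.16 km/s.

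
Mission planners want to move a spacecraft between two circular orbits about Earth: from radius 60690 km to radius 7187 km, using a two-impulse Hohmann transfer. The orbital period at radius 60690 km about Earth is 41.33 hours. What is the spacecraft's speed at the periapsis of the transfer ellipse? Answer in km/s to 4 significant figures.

From Kepler's third law T² = 4π²r³/μ at r = 60690 km, T = 41.33 hours = 41.33 × 3600 s = 1.48788×10^5 s: μ = 4π²r³/T² = 3.98635×10^5 km³/s².
Transfer-ellipse semi-major axis a_t = (r₁ + r₂)/2 = (60690 + 7187)/2 = 33938.5 km.
At periapsis, r = 7187 km.
From the vis-viva equation, v = √[μ(2/r − 1/a_t)] = 9.959 km/s.

v = 9.959 km/s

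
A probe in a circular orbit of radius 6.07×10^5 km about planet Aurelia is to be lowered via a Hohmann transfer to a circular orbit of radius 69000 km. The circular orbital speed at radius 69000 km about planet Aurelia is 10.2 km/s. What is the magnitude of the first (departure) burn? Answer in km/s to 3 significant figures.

Δv₁ = 1.89 km/s

From the circular-orbit relation v² = μ/r at r = 69000 km: μ = v²r = (10.2)² × 69000 = 7.17876×10^6 km³/s².
Transfer-ellipse semi-major axis a_t = (r₁ + r₂)/2 = (6.070×10^5 + 69000)/2 = 3.380×10^5 km.
Circular speed at r = 6.070×10^5 km: v_c = √(μ/r) = 3.439 km/s.
Vis-viva on the transfer ellipse at r = 6.070×10^5 km gives v_t = √[μ(2/r − 1/a_t)] = 1.554 km/s.
Δv₁ = |v_t − v_c| = |1.554 − 3.439| = 1.885 km/s.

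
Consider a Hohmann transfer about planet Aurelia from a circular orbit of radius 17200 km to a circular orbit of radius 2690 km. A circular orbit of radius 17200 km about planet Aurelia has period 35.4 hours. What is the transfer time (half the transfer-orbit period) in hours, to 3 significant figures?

From Kepler's third law T² = 4π²r³/μ at r = 17200 km, T = 35.4 hours = 35.4 × 3600 s = 1.2744×10^5 s: μ = 4π²r³/T² = 12369.0 km³/s².
Transfer-ellipse semi-major axis a_t = (r₁ + r₂)/2 = (17200 + 2690)/2 = 9945 km.
By Kepler's third law the transfer-orbit period is T = 2π√(a_t³/μ), so t = T/2 = 28010 s.
Converting: 28010 s ÷ 3600 s/hour = 7.78 hours.

t = 7.78 hours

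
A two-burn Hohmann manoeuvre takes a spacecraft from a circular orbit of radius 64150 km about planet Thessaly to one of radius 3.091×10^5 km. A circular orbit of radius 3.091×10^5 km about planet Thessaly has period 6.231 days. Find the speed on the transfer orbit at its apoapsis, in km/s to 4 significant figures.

From Kepler's third law T² = 4π²r³/μ at r = 3.091×10^5 km, T = 6.231 days = 6.231 × 86400 s = 5.383584×10^5 s: μ = 4π²r³/T² = 4.02266×10^6 km³/s².
Semi-major axis of the transfer orbit: a_t = (64150 + 3.091×10^5)/2 = 1.86625×10^5 km.
At apoapsis, r = 3.091×10^5 km.
Applying v² = μ(2/r − 1/a_t): v = 2.115 km/s.

v = 2.115 km/s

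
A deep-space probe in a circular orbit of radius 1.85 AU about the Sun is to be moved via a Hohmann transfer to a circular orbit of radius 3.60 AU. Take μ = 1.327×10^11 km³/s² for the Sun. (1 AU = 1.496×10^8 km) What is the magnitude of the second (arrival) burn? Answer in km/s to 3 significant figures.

Δv₂ = 2.76 km/s

In km: r₁ = 1.85 × 1.496×10^8 = 2.7676×10^8 km; r₂ = 3.60 × 1.496×10^8 = 5.3856×10^8 km.
Transfer-ellipse semi-major axis a_t = (r₁ + r₂)/2 = (2.7676×10^8 + 5.3856×10^8)/2 = 4.0766×10^8 km.
Circular speed at r = 5.3856×10^8 km: v_c = √(μ/r) = 15.697 km/s.
Vis-viva on the transfer ellipse at r = 5.3856×10^8 km gives v_t = √[μ(2/r − 1/a_t)] = 12.934 km/s.
Δv₂ = |v_t − v_c| = |12.934 − 15.697| = 2.763 km/s.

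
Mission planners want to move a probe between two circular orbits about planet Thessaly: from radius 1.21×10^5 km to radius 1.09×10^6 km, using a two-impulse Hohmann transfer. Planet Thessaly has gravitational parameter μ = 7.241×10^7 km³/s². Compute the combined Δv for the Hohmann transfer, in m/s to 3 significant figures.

Δv = 12900 m/s

The Hohmann ellipse has a_t = (r₁ + r₂)/2 = 6.055×10^5 km.
At r₁ the circular-orbit speed is v₁ = √(μ/r₁) = 24.463 km/s.
Transfer-orbit speed at r₁ (v² = μ(2/r − 1/a)): v_p = √[μ(2/r₁ − 1/a_t)] = 32.822 km/s.
First burn Δv₁ = |v_p − v₁| = 8.359 km/s.
Circular speed at r₂: v₂ = √(μ/r₂) = 8.151 km/s.
Transfer-orbit speed at r₂: v_a = √[μ(2/r₂ − 1/a_t)] = 3.644 km/s.
Second burn Δv₂ = |v₂ − v_a| = 4.507 km/s.
Δv = Δv₁ + Δv₂ = 8.359 + 4.507 = 12.87 km/s.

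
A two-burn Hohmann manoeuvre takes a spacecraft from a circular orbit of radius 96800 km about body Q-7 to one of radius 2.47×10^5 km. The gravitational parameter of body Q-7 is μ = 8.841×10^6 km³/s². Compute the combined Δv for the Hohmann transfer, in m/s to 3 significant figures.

The Hohmann ellipse has a_t = (r₁ + r₂)/2 = 1.719×10^5 km.
At r₁ the circular-orbit speed is v₁ = √(μ/r₁) = 9.5568 km/s.
On the transfer ellipse at r₁, v² = μ(2/r − 1/a) gives v_p = √[μ(2/r₁ − 1/a_t)] = 11.456 km/s.
First burn Δv₁ = |v_p − v₁| = 1.899 km/s.
At r₂, v₂ = √(μ/r₂) = 5.983 km/s.
Transfer-orbit speed at r₂: v_a = √[μ(2/r₂ − 1/a_t)] = 4.490 km/s.
Second burn Δv₂ = |v₂ − v_a| = 1.493 km/s.
Total Δv = Δv₁ + Δv₂ = 3.392 km/s.

Δv = 3390 m/s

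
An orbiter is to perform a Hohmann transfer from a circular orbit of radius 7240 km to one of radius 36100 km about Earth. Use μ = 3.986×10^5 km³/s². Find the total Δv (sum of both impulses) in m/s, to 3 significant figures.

Semi-major axis of the transfer orbit: a_t = (7240 + 36100)/2 = 21670 km.
At r₁ the circular-orbit speed is v₁ = √(μ/r₁) = 7.420 km/s.
On the transfer ellipse at r₁, vis-viva gives v_p = √[μ(2/r₁ − 1/a_t)] = 9.577 km/s.
First burn Δv₁ = |v_p − v₁| = 2.157 km/s.
Circular speed at r₂: v₂ = √(μ/r₂) = 3.323 km/s.
Transfer-orbit speed at r₂: v_a = √[μ(2/r₂ − 1/a_t)] = 1.921 km/s.
Second burn Δv₂ = |v₂ − v_a| = 1.402 km/s.
Total Δv = Δv₁ + Δv₂ = 3.559 km/s.

Δv = 3560 m/s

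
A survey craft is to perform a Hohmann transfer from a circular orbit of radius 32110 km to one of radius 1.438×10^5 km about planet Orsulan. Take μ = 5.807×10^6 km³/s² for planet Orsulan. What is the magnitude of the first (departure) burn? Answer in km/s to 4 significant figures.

The Hohmann ellipse has a_t = (r₁ + r₂)/2 = 87955 km.
On the circular orbit at r = 32110 km, v_c = √(μ/r) = 13.448 km/s.
Transfer-orbit speed at the same r (vis-viva, a = a_t): v_t = √[μ(2/r − 1/a_t)] = 17.195 km/s.
Δv₁ = |v_t − v_c| = |17.195 − 13.448| = 3.747 km/s.

Δv₁ = 3.747 km/s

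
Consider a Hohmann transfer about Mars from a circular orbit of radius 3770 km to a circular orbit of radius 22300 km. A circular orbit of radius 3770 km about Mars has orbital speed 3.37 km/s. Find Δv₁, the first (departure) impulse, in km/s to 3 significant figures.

From the circular-orbit relation v² = μ/r at r = 3770 km: μ = v²r = (3.37)² × 3770 = 42815.5 km³/s².
The Hohmann ellipse has a_t = (r₁ + r₂)/2 = 13035 km.
Circular speed at r = 3770 km: v_c = √(μ/r) = 3.370 km/s.
Transfer-orbit speed at the same r (vis-viva, a = a_t): v_t = √[μ(2/r − 1/a_t)] = 4.408 km/s.
Δv₁ = |v_t − v_c| = |4.408 − 3.370| = 1.038 km/s.

Δv₁ = 1.04 km/s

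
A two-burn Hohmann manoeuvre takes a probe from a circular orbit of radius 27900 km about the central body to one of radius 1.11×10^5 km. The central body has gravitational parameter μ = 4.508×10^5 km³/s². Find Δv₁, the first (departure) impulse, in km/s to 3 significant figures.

The Hohmann ellipse has a_t = (r₁ + r₂)/2 = 69450 km.
On the circular orbit at r = 27900 km, v_c = √(μ/r) = 4.020 km/s.
Vis-viva on the transfer ellipse at r = 27900 km gives v_t = √[μ(2/r − 1/a_t)] = 5.082 km/s.
Δv₁ = |v_t − v_c| = |5.082 − 4.020| = 1.062 km/s.

Δv₁ = 1.06 km/s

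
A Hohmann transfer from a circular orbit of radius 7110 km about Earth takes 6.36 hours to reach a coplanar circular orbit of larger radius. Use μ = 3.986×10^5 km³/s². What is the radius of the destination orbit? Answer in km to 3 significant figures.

r₂ = 48200 km

Transfer time t = 6.36 hours = 22896 s, and t = π√(a_t³/μ).
So a_t = (μ t²/π²)^(1/3) = (3.986×10^5 × (22896)² / π²)^(1/3) = 27664 km.
Since a_t = (r₁ + r₂)/2, r₂ = 2a_t − r₁ = 2×27664 − 7110 = 48218 km.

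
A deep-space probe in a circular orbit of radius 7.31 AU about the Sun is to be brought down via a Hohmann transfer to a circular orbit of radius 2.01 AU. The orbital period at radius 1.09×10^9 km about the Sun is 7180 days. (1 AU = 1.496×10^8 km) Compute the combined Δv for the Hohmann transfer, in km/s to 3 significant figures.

Δv = 9.09 km/s

From Kepler's third law T² = 4π²r³/μ at r = 1.09×10^9 km, T = 7180 days = 7180 × 86400 s = 6.20352×10^8 s: μ = 4π²r³/T² = 1.32850×10^11 km³/s².
In km: r₁ = 7.31 × 1.496×10^8 = 1.093576×10^9 km; r₂ = 2.01 × 1.496×10^8 = 3.00696×10^8 km.
Semi-major axis of the transfer orbit: a_t = (1.093576×10^9 + 3.00696×10^8)/2 = 6.97136×10^8 km.
Circular speed at r₁: v₁ = √(μ/r₁) = √(1.32850×10^11/1.093576×10^9) = 11.022 km/s.
On the transfer ellipse at r₁, v² = μ(2/r − 1/a) gives v_a = √[μ(2/r₁ − 1/a_t)] = 7.2387 km/s.
First burn Δv₁ = |v_a − v₁| = 3.783 km/s.
Circular speed at r₂: v₂ = √(μ/r₂) = 21.019 km/s.
Transfer-orbit speed at r₂: v_p = √[μ(2/r₂ − 1/a_t)] = 26.326 km/s.
Second burn Δv₂ = |v₂ − v_p| = 5.307 km/s.
Δv = Δv₁ + Δv₂ = 3.783 + 5.307 = 9.090 km/s.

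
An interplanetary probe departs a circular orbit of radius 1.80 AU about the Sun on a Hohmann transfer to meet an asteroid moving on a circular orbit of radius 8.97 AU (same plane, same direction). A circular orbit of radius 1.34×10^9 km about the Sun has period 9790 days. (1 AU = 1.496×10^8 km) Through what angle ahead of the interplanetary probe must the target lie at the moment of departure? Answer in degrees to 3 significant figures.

From Kepler's third law T² = 4π²r³/μ at r = 1.34×10^9 km, T = 9790 days = 9790 × 86400 s = 8.45856×10^8 s: μ = 4π²r³/T² = 1.32764×10^11 km³/s².
In km: r₁ = 1.80 × 1.496×10^8 = 2.6928×10^8 km; r₂ = 8.97 × 1.496×10^8 = 1.341912×10^9 km.
Transfer-ellipse semi-major axis a_t = (r₁ + r₂)/2 = (2.6928×10^8 + 1.341912×10^9)/2 = 8.05596×10^8 km.
The half-period of the transfer ellipse is t = π√(a_t³/μ) = 1.9714×10^8 s.
Target angular speed ω₂ = √(μ/r₂³) = 7.4123×10^-9 rad/s.
Angle swept by the target during transfer: ω₂·t = 1.4613 rad = 83.73°.
Arrival is 180° from departure on the ellipse, so φ = 180° − 83.73° = 96.3°.

φ = 96.3°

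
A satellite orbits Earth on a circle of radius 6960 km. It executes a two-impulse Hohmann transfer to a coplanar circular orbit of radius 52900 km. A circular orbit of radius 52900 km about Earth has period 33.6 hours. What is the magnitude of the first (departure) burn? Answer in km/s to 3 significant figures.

Δv₁ = 2.50 km/s

From Kepler's third law T² = 4π²r³/μ at r = 52900 km, T = 33.6 hours = 33.6 × 3600 s = 1.2096×10^5 s: μ = 4π²r³/T² = 3.99432×10^5 km³/s².
The Hohmann ellipse has a_t = (r₁ + r₂)/2 = 29930 km.
On the circular orbit at r = 6960 km, v_c = √(μ/r) = 7.57560 km/s.
Vis-viva on the transfer ellipse at r = 6960 km gives v_t = √[μ(2/r − 1/a_t)] = 10.0714 km/s.
Δv₁ = |v_t − v_c| = |10.0714 − 7.57560| = 2.496 km/s.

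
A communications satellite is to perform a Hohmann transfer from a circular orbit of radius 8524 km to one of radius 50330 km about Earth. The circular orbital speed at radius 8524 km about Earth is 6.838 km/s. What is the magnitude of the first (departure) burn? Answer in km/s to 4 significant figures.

Δv₁ = 2.105 km/s

From the circular-orbit relation v² = μ/r at r = 8524 km: μ = v²r = (6.838)² × 8524 = 3.98567×10^5 km³/s².
Transfer-ellipse semi-major axis a_t = (r₁ + r₂)/2 = (8524 + 50330)/2 = 29427 km.
Circular speed at r = 8524 km: v_c = √(μ/r) = 6.838 km/s.
Transfer-orbit speed at the same r (vis-viva, a = a_t): v_t = √[μ(2/r − 1/a_t)] = 8.943 km/s.
Δv₁ = |v_t − v_c| = |8.943 − 6.838| = 2.105 km/s.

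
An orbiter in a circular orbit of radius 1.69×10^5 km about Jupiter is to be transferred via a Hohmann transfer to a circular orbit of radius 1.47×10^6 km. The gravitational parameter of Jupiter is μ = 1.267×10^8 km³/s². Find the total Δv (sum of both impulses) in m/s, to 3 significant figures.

The Hohmann ellipse has a_t = (r₁ + r₂)/2 = 8.195×10^5 km.
Circular speed at r₁: v₁ = √(μ/r₁) = √(1.267×10^8/1.690×10^5) = 27.381 km/s.
Transfer-orbit speed at r₁ (vis-viva): v_p = √[μ(2/r₁ − 1/a_t)] = 36.672 km/s.
First burn Δv₁ = |v_p − v₁| = 9.291 km/s.
At r₂, v₂ = √(μ/r₂) = 9.284 km/s.
Transfer-orbit speed at r₂: v_a = √[μ(2/r₂ − 1/a_t)] = 4.216 km/s.
Second burn Δv₂ = |v₂ − v_a| = 5.068 km/s.
Δv = Δv₁ + Δv₂ = 9.291 + 5.068 = 14.36 km/s.

Δv = 14400 m/s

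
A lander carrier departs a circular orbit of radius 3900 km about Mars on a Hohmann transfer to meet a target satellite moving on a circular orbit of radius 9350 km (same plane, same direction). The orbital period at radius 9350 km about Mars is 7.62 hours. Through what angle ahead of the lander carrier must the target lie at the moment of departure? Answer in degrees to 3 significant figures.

From Kepler's third law T² = 4π²r³/μ at r = 9350 km, T = 7.62 hours = 7.62 × 3600 s = 27432 s: μ = 4π²r³/T² = 42882.5 km³/s².
Semi-major axis of the transfer orbit: a_t = (3900 + 9350)/2 = 6625 km.
The half-period of the transfer ellipse is t = π√(a_t³/μ) = 8180.7 s.
Target angular speed ω₂ = √(μ/r₂³) = 2.2905×10^-4 rad/s.
Angle swept by the target during transfer: ω₂·t = 1.874 rad = 107.4°.
The lander carrier traverses 180° on the transfer ellipse, so the target must lead by 180° − 107.4° = 72.6°.

φ = 72.6°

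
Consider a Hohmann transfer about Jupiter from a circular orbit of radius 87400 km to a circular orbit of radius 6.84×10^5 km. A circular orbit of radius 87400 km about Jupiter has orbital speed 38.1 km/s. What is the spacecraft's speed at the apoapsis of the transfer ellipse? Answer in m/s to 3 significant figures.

v = 6480 m/s

From the circular-orbit relation v² = μ/r at r = 87400 km: μ = v²r = (38.1)² × 87400 = 1.26871×10^8 km³/s².
The Hohmann ellipse has a_t = (r₁ + r₂)/2 = 3.857×10^5 km.
The apoapsis of the transfer ellipse is at r = 6.840×10^5 km.
Vis-viva: v = √[μ(2/r − 1/a_t)] = √[1.26871×10^8 × (2/6.840×10^5 − 1/3.857×10^5)] = 6.483 km/s.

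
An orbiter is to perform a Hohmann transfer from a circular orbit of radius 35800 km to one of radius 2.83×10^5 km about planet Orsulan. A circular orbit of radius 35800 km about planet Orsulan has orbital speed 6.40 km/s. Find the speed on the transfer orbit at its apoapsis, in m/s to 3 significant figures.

From the circular-orbit relation v² = μ/r at r = 35800 km: μ = v²r = (6.40)² × 35800 = 1.46637×10^6 km³/s².
Semi-major axis of the transfer orbit: a_t = (35800 + 2.830×10^5)/2 = 1.594×10^5 km.
The apoapsis of the transfer ellipse is at r = 2.830×10^5 km.
From the vis-viva equation, v = √[μ(2/r − 1/a_t)] = 1.079 km/s.

v = 1080 m/s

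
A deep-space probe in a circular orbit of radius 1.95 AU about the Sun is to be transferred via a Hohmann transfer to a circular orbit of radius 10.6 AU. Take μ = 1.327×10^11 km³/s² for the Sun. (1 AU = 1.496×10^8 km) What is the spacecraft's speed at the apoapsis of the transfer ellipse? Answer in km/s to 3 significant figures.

In km: r₁ = 1.95 × 1.496×10^8 = 2.9172×10^8 km; r₂ = 10.6 × 1.496×10^8 = 1.58576×10^9 km.
The Hohmann ellipse has a_t = (r₁ + r₂)/2 = 9.3874×10^8 km.
The apoapsis of the transfer ellipse is at r = 1.58576×10^9 km.
Vis-viva: v = √[μ(2/r − 1/a_t)] = √[1.327×10^11 × (2/1.58576×10^9 − 1/9.3874×10^8)] = 5.099 km/s.

v = 5.10 km/s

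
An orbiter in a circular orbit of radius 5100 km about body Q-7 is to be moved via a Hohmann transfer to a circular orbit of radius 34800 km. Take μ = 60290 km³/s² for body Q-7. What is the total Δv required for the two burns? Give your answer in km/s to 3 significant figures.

The Hohmann ellipse has a_t = (r₁ + r₂)/2 = 19950 km.
At r₁ the circular-orbit speed is v₁ = √(μ/r₁) = 3.438 km/s.
On the transfer ellipse at r₁, v² = μ(2/r − 1/a) gives v_p = √[μ(2/r₁ − 1/a_t)] = 4.541 km/s.
First burn Δv₁ = |v_p − v₁| = 1.103 km/s.
At r₂, v₂ = √(μ/r₂) = 1.3162 km/s.
Transfer-orbit speed at r₂: v_a = √[μ(2/r₂ − 1/a_t)] = 0.66550 km/s.
Second burn Δv₂ = |v₂ − v_a| = 0.6507 km/s.
Δv = Δv₁ + Δv₂ = 1.103 + 0.6507 = 1.754 km/s.

Δv = 1.75 km/s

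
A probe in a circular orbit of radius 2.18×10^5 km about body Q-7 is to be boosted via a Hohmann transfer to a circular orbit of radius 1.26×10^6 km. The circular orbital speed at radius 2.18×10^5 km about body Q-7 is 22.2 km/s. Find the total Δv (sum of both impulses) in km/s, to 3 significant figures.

Δv = 11.0 km/s

From the circular-orbit relation v² = μ/r at r = 2.18×10^5 km: μ = v²r = (22.2)² × 2.18×10^5 = 1.07439×10^8 km³/s².
Transfer-ellipse semi-major axis a_t = (r₁ + r₂)/2 = (2.180×10^5 + 1.260×10^6)/2 = 7.390×10^5 km.
At r₁ the circular-orbit speed is v₁ = √(μ/r₁) = 22.200 km/s.
Transfer-orbit speed at r₁ (vis-viva equation): v_p = √[μ(2/r₁ − 1/a_t)] = 28.988 km/s.
First burn Δv₁ = |v_p − v₁| = 6.788 km/s.
At r₂, v₂ = √(μ/r₂) = 9.234 km/s.
Transfer-orbit speed at r₂: v_a = √[μ(2/r₂ − 1/a_t)] = 5.015 km/s.
Second burn Δv₂ = |v₂ − v_a| = 4.219 km/s.
Total Δv = Δv₁ + Δv₂ = 11.01 km/s.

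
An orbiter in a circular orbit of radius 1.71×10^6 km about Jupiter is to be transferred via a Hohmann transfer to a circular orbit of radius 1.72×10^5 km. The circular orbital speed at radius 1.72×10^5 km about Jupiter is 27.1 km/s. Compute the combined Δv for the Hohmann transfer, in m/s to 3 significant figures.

From the circular-orbit relation v² = μ/r at r = 1.72×10^5 km: μ = v²r = (27.1)² × 1.72×10^5 = 1.26319×10^8 km³/s².
Semi-major axis of the transfer orbit: a_t = (1.710×10^6 + 1.720×10^5)/2 = 9.410×10^5 km.
At r₁ the circular-orbit speed is v₁ = √(μ/r₁) = 8.595 km/s.
On the transfer ellipse at r₁, v² = μ(2/r − 1/a) gives v_a = √[μ(2/r₁ − 1/a_t)] = 3.675 km/s.
First burn Δv₁ = |v_a − v₁| = 4.920 km/s.
Circular speed at r₂: v₂ = √(μ/r₂) = 27.100 km/s.
Transfer-orbit speed at r₂: v_p = √[μ(2/r₂ − 1/a_t)] = 36.532 km/s.
Second burn Δv₂ = |v₂ − v_p| = 9.432 km/s.
Total Δv = Δv₁ + Δv₂ = 14.35 km/s.

Δv = 14400 m/s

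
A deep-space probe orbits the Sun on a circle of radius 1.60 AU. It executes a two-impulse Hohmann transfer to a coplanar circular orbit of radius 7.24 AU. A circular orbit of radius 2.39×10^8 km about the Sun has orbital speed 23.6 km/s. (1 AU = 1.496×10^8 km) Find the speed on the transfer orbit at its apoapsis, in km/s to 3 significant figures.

v = 6.67 km/s

From the circular-orbit relation v² = μ/r at r = 2.39×10^8 km: μ = v²r = (23.6)² × 2.39×10^8 = 1.33113×10^11 km³/s².
In km: r₁ = 1.60 × 1.496×10^8 = 2.3936×10^8 km; r₂ = 7.24 × 1.496×10^8 = 1.083104×10^9 km.
The Hohmann ellipse has a_t = (r₁ + r₂)/2 = 6.61232×10^8 km.
At apoapsis, r = 1.083104×10^9 km.
Vis-viva: v = √[μ(2/r − 1/a_t)] = √[1.33113×10^11 × (2/1.083104×10^9 − 1/6.61232×10^8)] = 6.670 km/s.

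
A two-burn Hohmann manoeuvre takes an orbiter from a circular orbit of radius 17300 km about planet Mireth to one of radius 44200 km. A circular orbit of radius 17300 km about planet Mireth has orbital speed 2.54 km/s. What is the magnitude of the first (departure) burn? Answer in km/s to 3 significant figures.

Δv₁ = 0.505 km/s

From the circular-orbit relation v² = μ/r at r = 17300 km: μ = v²r = (2.54)² × 17300 = 1.11613×10^5 km³/s².
The Hohmann ellipse has a_t = (r₁ + r₂)/2 = 30750 km.
On the circular orbit at r = 17300 km, v_c = √(μ/r) = 2.5400 km/s.
Transfer-orbit speed at the same r (vis-viva, a = a_t): v_t = √[μ(2/r − 1/a_t)] = 3.0452 km/s.
Δv₁ = |v_t − v_c| = |3.0452 − 2.5400| = 0.5052 km/s.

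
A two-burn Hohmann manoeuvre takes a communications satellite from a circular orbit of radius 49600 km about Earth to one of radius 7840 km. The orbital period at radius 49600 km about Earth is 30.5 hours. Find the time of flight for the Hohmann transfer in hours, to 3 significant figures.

From Kepler's third law T² = 4π²r³/μ at r = 49600 km, T = 30.5 hours = 30.5 × 3600 s = 1.098×10^5 s: μ = 4π²r³/T² = 3.99577×10^5 km³/s².
The Hohmann ellipse has a_t = (r₁ + r₂)/2 = 28720 km.
Transfer time t = π√(a_t³/μ) = π√((28720)³ / 3.99577×10^5) = 24190 s.
Converting: 24190 s ÷ 3600 s/hour = 6.72 hours.

t = 6.72 hours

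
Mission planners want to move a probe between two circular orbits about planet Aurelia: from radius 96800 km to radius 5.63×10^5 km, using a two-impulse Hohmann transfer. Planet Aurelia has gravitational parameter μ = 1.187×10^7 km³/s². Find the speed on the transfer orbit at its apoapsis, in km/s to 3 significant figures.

Semi-major axis of the transfer orbit: a_t = (96800 + 5.630×10^5)/2 = 3.299×10^5 km.
At apoapsis, r = 5.630×10^5 km.
From the vis-viva equation, v = √[μ(2/r − 1/a_t)] = 2.487 km/s.

v = 2.49 km/s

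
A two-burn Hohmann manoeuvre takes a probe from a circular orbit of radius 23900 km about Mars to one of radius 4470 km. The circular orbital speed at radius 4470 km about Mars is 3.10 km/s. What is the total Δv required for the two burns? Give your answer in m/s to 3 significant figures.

Δv = 1510 m/s

From the circular-orbit relation v² = μ/r at r = 4470 km: μ = v²r = (3.10)² × 4470 = 42956.7 km³/s².
Transfer-ellipse semi-major axis a_t = (r₁ + r₂)/2 = (23900 + 4470)/2 = 14185 km.
At r₁ the circular-orbit speed is v₁ = √(μ/r₁) = 1.3407 km/s.
On the transfer ellipse at r₁, vis-viva equation gives v_a = √[μ(2/r₁ − 1/a_t)] = 0.75259 km/s.
First burn Δv₁ = |v_a − v₁| = 0.5881 km/s.
At r₂, v₂ = √(μ/r₂) = 3.1000 km/s.
Transfer-orbit speed at r₂: v_p = √[μ(2/r₂ − 1/a_t)] = 4.0239 km/s.
Second burn Δv₂ = |v₂ − v_p| = 0.9239 km/s.
Δv = Δv₁ + Δv₂ = 0.5881 + 0.9239 = 1.512 km/s.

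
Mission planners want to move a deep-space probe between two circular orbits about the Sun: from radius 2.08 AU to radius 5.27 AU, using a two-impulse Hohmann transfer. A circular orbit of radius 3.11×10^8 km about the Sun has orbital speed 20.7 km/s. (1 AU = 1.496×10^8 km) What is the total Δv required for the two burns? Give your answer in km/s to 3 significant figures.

Δv = 7.31 km/s

From the circular-orbit relation v² = μ/r at r = 3.11×10^8 km: μ = v²r = (20.7)² × 3.11×10^8 = 1.33260×10^11 km³/s².
In km: r₁ = 2.08 × 1.496×10^8 = 3.11168×10^8 km; r₂ = 5.27 × 1.496×10^8 = 7.88392×10^8 km.
The Hohmann ellipse has a_t = (r₁ + r₂)/2 = 5.4978×10^8 km.
At r₁ the circular-orbit speed is v₁ = √(μ/r₁) = 20.6944 km/s.
Transfer-orbit speed at r₁ (vis-viva): v_p = √[μ(2/r₁ − 1/a_t)] = 24.7816 km/s.
First burn Δv₁ = |v_p − v₁| = 4.087 km/s.
Circular speed at r₂: v₂ = √(μ/r₂) = 13.001 km/s.
Transfer-orbit speed at r₂: v_a = √[μ(2/r₂ − 1/a_t)] = 9.7810 km/s.
Second burn Δv₂ = |v₂ − v_a| = 3.220 km/s.
Δv = Δv₁ + Δv₂ = 4.087 + 3.220 = 7.307 km/s.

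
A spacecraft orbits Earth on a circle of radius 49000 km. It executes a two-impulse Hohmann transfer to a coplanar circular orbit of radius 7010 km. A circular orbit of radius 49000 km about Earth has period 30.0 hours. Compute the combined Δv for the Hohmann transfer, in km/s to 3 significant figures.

From Kepler's third law T² = 4π²r³/μ at r = 49000 km, T = 30.0 hours = 30.0 × 3600 s = 1.080×10^5 s: μ = 4π²r³/T² = 3.98199×10^5 km³/s².
The Hohmann ellipse has a_t = (r₁ + r₂)/2 = 28005 km.
At r₁ the circular-orbit speed is v₁ = √(μ/r₁) = 2.85070 km/s.
Transfer-orbit speed at r₁ (vis-viva): v_a = √[μ(2/r₁ − 1/a_t)] = 1.42624 km/s.
First burn Δv₁ = |v_a − v₁| = 1.424 km/s.
Circular speed at r₂: v₂ = √(μ/r₂) = 7.5369 km/s.
Transfer-orbit speed at r₂: v_p = √[μ(2/r₂ − 1/a_t)] = 9.9695 km/s.
Second burn Δv₂ = |v₂ − v_p| = 2.433 km/s.
Δv = Δv₁ + Δv₂ = 1.424 + 2.433 = 3.857 km/s.

Δv = 3.86 km/s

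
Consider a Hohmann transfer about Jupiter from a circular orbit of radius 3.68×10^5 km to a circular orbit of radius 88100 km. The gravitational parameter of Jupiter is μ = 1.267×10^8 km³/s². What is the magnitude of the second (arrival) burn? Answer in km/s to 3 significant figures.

Δv₂ = 10.3 km/s

Transfer-ellipse semi-major axis a_t = (r₁ + r₂)/2 = (3.680×10^5 + 88100)/2 = 2.2805×10^5 km.
On the circular orbit at r = 88100 km, v_c = √(μ/r) = 37.92 km/s.
Transfer-orbit speed at the same r (vis-viva, a = a_t): v_t = √[μ(2/r − 1/a_t)] = 48.17 km/s.
Δv₂ = |v_t − v_c| = |48.17 − 37.92| = 10.25 km/s.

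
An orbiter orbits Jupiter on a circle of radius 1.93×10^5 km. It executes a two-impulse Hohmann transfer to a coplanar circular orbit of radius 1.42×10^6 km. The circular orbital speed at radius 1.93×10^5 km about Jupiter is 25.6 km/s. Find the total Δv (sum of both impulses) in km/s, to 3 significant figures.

From the circular-orbit relation v² = μ/r at r = 1.93×10^5 km: μ = v²r = (25.6)² × 1.93×10^5 = 1.26484×10^8 km³/s².
The Hohmann ellipse has a_t = (r₁ + r₂)/2 = 8.065×10^5 km.
Circular speed at r₁: v₁ = √(μ/r₁) = √(1.26484×10^8/1.930×10^5) = 25.600 km/s.
Transfer-orbit speed at r₁ (vis-viva): v_p = √[μ(2/r₁ − 1/a_t)] = 33.969 km/s.
First burn Δv₁ = |v_p − v₁| = 8.369 km/s.
Circular speed at r₂: v₂ = √(μ/r₂) = 9.438 km/s.
Transfer-orbit speed at r₂: v_a = √[μ(2/r₂ − 1/a_t)] = 4.617 km/s.
Second burn Δv₂ = |v₂ − v_a| = 4.821 km/s.
Total Δv = Δv₁ + Δv₂ = 13.19 km/s.

Δv = 13.2 km/s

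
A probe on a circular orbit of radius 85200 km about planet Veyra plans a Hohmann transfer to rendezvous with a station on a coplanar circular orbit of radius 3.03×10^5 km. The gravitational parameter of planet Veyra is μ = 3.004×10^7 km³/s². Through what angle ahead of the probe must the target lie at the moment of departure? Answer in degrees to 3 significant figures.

φ = 87.7°

The Hohmann ellipse has a_t = (r₁ + r₂)/2 = 1.941×10^5 km.
The half-period of the transfer ellipse is t = π√(a_t³/μ) = 49016 s.
Target angular speed ω₂ = √(μ/r₂³) = 3.2861×10^-5 rad/s.
Angle swept by the target during transfer: ω₂·t = 1.6107 rad = 92.29°.
The probe traverses 180° on the transfer ellipse, so the target must lead by 180° − 92.29° = 87.7°.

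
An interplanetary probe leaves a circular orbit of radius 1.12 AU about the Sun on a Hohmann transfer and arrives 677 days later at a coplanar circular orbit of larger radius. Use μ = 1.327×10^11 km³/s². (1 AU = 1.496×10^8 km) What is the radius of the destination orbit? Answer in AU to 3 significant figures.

r₂ = 3.67 AU

In km: r₁ = 1.12 × 1.496×10^8 = 1.67552×10^8 km.
Transfer time t = 677 days = 5.84928×10^7 s, and t = π√(a_t³/μ).
So a_t = (μ t²/π²)^(1/3) = (1.327×10^11 × (5.84928×10^7)² / π²)^(1/3) = 3.5831×10^8 km.
Since a_t = (r₁ + r₂)/2, r₂ = 2a_t − r₁ = 2×3.5831×10^8 − 1.67552×10^8 = 5.49068×10^8 km.
In AU: r₂ = 5.49068×10^8 / 1.496×10^8 = 3.67 AU.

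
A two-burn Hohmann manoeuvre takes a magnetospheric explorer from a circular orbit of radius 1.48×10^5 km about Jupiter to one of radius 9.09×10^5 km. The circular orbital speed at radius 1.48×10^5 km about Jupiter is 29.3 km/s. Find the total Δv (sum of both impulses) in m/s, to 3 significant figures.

From the circular-orbit relation v² = μ/r at r = 1.48×10^5 km: μ = v²r = (29.3)² × 1.48×10^5 = 1.27057×10^8 km³/s².
Transfer-ellipse semi-major axis a_t = (r₁ + r₂)/2 = (1.480×10^5 + 9.090×10^5)/2 = 5.285×10^5 km.
At r₁ the circular-orbit speed is v₁ = √(μ/r₁) = 29.300 km/s.
Transfer-orbit speed at r₁ (vis-viva): v_p = √[μ(2/r₁ − 1/a_t)] = 38.426 km/s.
First burn Δv₁ = |v_p − v₁| = 9.126 km/s.
Circular speed at r₂: v₂ = √(μ/r₂) = 11.8227 km/s.
Transfer-orbit speed at r₂: v_a = √[μ(2/r₂ − 1/a_t)] = 6.25641 km/s.
Second burn Δv₂ = |v₂ − v_a| = 5.566 km/s.
Total Δv = Δv₁ + Δv₂ = 14.69 km/s.

Δv = 14700 m/s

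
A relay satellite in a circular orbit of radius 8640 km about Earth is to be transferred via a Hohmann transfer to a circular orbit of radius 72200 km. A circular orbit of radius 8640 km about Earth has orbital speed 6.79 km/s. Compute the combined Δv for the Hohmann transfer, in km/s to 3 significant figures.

Δv = 3.55 km/s

From the circular-orbit relation v² = μ/r at r = 8640 km: μ = v²r = (6.79)² × 8640 = 3.98339×10^5 km³/s².
Semi-major axis of the transfer orbit: a_t = (8640 + 72200)/2 = 40420 km.
At r₁ the circular-orbit speed is v₁ = √(μ/r₁) = 6.790 km/s.
On the transfer ellipse at r₁, vis-viva equation gives v_p = √[μ(2/r₁ − 1/a_t)] = 9.075 km/s.
First burn Δv₁ = |v_p − v₁| = 2.285 km/s.
Circular speed at r₂: v₂ = √(μ/r₂) = 2.349 km/s.
Transfer-orbit speed at r₂: v_a = √[μ(2/r₂ − 1/a_t)] = 1.086 km/s.
Second burn Δv₂ = |v₂ − v_a| = 1.263 km/s.
Δv = Δv₁ + Δv₂ = 2.285 + 1.263 = 3.548 km/s.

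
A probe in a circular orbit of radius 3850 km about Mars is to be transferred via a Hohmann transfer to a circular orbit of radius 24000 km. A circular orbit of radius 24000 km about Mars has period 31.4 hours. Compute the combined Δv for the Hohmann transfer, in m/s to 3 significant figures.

Δv = 1670 m/s

From Kepler's third law T² = 4π²r³/μ at r = 24000 km, T = 31.4 hours = 31.4 × 3600 s = 1.1304×10^5 s: μ = 4π²r³/T² = 42710.0 km³/s².
Transfer-ellipse semi-major axis a_t = (r₁ + r₂)/2 = (3850 + 24000)/2 = 13925 km.
At r₁ the circular-orbit speed is v₁ = √(μ/r₁) = 3.331 km/s.
On the transfer ellipse at r₁, v² = μ(2/r − 1/a) gives v_p = √[μ(2/r₁ − 1/a_t)] = 4.373 km/s.
First burn Δv₁ = |v_p − v₁| = 1.042 km/s.
At r₂, v₂ = √(μ/r₂) = 1.334 km/s.
Transfer-orbit speed at r₂: v_a = √[μ(2/r₂ − 1/a_t)] = 0.7014 km/s.
Second burn Δv₂ = |v₂ − v_a| = 0.6326 km/s.
Total Δv = Δv₁ + Δv₂ = 1.675 km/s.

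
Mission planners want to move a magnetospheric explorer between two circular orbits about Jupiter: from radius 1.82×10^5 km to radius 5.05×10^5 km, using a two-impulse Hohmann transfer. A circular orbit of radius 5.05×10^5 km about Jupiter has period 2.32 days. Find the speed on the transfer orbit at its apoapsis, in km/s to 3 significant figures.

v = 11.5 km/s

From Kepler's third law T² = 4π²r³/μ at r = 5.05×10^5 km, T = 2.32 days = 2.32 × 86400 s = 2.00448×10^5 s: μ = 4π²r³/T² = 1.26541×10^8 km³/s².
The Hohmann ellipse has a_t = (r₁ + r₂)/2 = 3.435×10^5 km.
The apoapsis of the transfer ellipse is at r = 5.050×10^5 km.
Vis-viva: v = √[μ(2/r − 1/a_t)] = √[1.26541×10^8 × (2/5.050×10^5 − 1/3.435×10^5)] = 11.52 km/s.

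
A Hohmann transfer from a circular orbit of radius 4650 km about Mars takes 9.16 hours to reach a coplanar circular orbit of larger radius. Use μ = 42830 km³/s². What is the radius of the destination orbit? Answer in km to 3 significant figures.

r₂ = 28900 km

Transfer time t = 9.16 hours = 32976 s, and t = π√(a_t³/μ).
So a_t = (μ t²/π²)^(1/3) = (42830 × (32976)² / π²)^(1/3) = 16773 km.
Since a_t = (r₁ + r₂)/2, r₂ = 2a_t − r₁ = 2×16773 − 4650 = 28896 km.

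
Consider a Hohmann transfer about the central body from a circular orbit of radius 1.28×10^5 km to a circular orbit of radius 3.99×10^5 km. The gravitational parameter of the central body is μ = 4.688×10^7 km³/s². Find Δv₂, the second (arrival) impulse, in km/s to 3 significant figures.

Δv₂ = 3.28 km/s

The Hohmann ellipse has a_t = (r₁ + r₂)/2 = 2.635×10^5 km.
On the circular orbit at r = 3.990×10^5 km, v_c = √(μ/r) = 10.84 km/s.
Vis-viva on the transfer ellipse at r = 3.990×10^5 km gives v_t = √[μ(2/r − 1/a_t)] = 7.555 km/s.
Δv₂ = |v_t − v_c| = |7.555 − 10.84| = 3.285 km/s.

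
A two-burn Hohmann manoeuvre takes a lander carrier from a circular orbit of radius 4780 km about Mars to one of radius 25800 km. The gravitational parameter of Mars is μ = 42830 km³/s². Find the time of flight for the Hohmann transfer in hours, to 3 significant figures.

t = 7.97 hours

The Hohmann ellipse has a_t = (r₁ + r₂)/2 = 15290 km.
Half the transfer-orbit period gives t = π√(a_t³/μ) = 28700 s.
Converting: 28700 s ÷ 3600 s/hour = 7.97 hours.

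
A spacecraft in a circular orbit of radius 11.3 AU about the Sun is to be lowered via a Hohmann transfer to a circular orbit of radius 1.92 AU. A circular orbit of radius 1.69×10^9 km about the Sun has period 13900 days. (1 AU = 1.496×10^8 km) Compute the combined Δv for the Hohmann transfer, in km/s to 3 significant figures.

Δv = 10.7 km/s

From Kepler's third law T² = 4π²r³/μ at r = 1.69×10^9 km, T = 13900 days = 13900 × 86400 s = 1.20096×10^9 s: μ = 4π²r³/T² = 1.32118×10^11 km³/s².
In km: r₁ = 11.3 × 1.496×10^8 = 1.69048×10^9 km; r₂ = 1.92 × 1.496×10^8 = 2.87232×10^8 km.
The Hohmann ellipse has a_t = (r₁ + r₂)/2 = 9.88856×10^8 km.
At r₁ the circular-orbit speed is v₁ = √(μ/r₁) = 8.8405 km/s.
On the transfer ellipse at r₁, vis-viva equation gives v_a = √[μ(2/r₁ − 1/a_t)] = 4.7646 km/s.
First burn Δv₁ = |v_a − v₁| = 4.076 km/s.
Circular speed at r₂: v₂ = √(μ/r₂) = 21.447 km/s.
Transfer-orbit speed at r₂: v_p = √[μ(2/r₂ − 1/a_t)] = 28.042 km/s.
Second burn Δv₂ = |v₂ − v_p| = 6.595 km/s.
Δv = Δv₁ + Δv₂ = 4.076 + 6.595 = 10.67 km/s.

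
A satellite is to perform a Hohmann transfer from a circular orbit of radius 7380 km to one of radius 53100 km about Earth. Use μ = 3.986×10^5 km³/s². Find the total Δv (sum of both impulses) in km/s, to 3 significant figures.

Δv = 3.78 km/s

Semi-major axis of the transfer orbit: a_t = (7380 + 53100)/2 = 30240 km.
Circular speed at r₁: v₁ = √(μ/r₁) = √(3.986×10^5/7380) = 7.3492 km/s.
Transfer-orbit speed at r₁ (v² = μ(2/r − 1/a)): v_p = √[μ(2/r₁ − 1/a_t)] = 9.7386 km/s.
First burn Δv₁ = |v_p − v₁| = 2.3894 km/s.
Circular speed at r₂: v₂ = √(μ/r₂) = 2.7398 km/s.
Transfer-orbit speed at r₂: v_a = √[μ(2/r₂ − 1/a_t)] = 1.3535 km/s.
Second burn Δv₂ = |v₂ − v_a| = 1.3863 km/s.
Δv = Δv₁ + Δv₂ = 2.3894 + 1.3863 = 3.776 km/s.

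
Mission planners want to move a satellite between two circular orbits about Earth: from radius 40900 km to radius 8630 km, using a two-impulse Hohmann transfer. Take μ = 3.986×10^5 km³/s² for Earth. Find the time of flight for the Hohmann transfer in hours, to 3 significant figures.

t = 5.39 hours

Transfer-ellipse semi-major axis a_t = (r₁ + r₂)/2 = (40900 + 8630)/2 = 24765 km.
Transfer time t = π√(a_t³/μ) = π√((24765)³ / 3.986×10^5) = 19390 s.
Converting: 19390 s ÷ 3600 s/hour = 5.39 hours.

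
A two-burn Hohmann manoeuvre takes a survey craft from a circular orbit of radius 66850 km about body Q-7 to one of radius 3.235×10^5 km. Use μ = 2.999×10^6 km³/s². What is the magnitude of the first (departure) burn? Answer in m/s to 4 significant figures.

Δv₁ = 1925 m/s

The Hohmann ellipse has a_t = (r₁ + r₂)/2 = 1.95175×10^5 km.
On the circular orbit at r = 66850 km, v_c = √(μ/r) = 6.698 km/s.
Vis-viva on the transfer ellipse at r = 66850 km gives v_t = √[μ(2/r − 1/a_t)] = 8.623 km/s.
Δv₁ = |v_t − v_c| = |8.623 − 6.698| = 1.925 km/s.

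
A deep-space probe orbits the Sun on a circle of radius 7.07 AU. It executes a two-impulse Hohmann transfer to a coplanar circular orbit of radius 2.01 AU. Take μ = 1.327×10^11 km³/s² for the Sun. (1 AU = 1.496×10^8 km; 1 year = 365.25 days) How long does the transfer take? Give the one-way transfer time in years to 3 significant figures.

t = 4.84 years

In km: r₁ = 7.07 × 1.496×10^8 = 1.057672×10^9 km; r₂ = 2.01 × 1.496×10^8 = 3.00696×10^8 km.
The Hohmann ellipse has a_t = (r₁ + r₂)/2 = 6.79184×10^8 km.
Transfer time t = π√(a_t³/μ) = π√((6.79184×10^8)³ / 1.327×10^11) = 1.526×10^8 s.
Converting: 1.526×10^8 s ÷ 3.15576×10^7 s/year (365.25 × 86400) = 4.84 years.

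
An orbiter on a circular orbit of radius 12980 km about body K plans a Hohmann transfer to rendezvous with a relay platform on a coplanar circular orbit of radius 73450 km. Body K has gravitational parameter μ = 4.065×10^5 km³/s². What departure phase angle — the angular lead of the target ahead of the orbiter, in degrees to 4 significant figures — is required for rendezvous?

The Hohmann ellipse has a_t = (r₁ + r₂)/2 = 43215 km.
Transfer time t = π√(a_t³/μ) = 44266 s.
The target's mean motion on its circular orbit is ω₂ = √(μ/r₂³) = 3.2029×10^-5 rad/s.
Angle swept by the target during transfer: ω₂·t = 1.4178 rad = 81.23°.
Arrival is 180° from departure on the ellipse, so φ = 180° − 81.23° = 98.77°.

φ = 98.77°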